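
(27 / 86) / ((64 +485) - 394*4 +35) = -27 / 85312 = -0.00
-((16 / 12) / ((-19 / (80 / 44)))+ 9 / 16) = -4363 / 10032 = -0.43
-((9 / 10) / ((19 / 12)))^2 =-2916 / 9025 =-0.32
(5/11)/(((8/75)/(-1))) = -375/88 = -4.26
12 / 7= 1.71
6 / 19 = 0.32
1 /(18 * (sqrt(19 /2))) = sqrt(38) /342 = 0.02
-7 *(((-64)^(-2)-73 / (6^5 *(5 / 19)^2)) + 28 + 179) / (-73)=36032187037 / 1816473600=19.84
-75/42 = -25/14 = -1.79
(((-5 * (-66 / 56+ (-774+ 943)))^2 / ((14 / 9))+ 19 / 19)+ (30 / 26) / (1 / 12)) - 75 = 64577174693 / 142688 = 452576.07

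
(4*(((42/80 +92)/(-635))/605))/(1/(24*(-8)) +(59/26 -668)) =0.00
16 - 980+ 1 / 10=-9639 / 10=-963.90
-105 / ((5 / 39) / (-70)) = 57330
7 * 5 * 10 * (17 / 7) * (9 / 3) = 2550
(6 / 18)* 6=2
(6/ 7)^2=36/ 49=0.73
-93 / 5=-18.60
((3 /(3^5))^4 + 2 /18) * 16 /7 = 76527520 /301327047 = 0.25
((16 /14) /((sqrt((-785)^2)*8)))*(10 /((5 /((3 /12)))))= 1 /10990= 0.00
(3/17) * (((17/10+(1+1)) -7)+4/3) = -59/170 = -0.35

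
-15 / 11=-1.36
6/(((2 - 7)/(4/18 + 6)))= -112/15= -7.47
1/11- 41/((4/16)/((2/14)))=-1797/77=-23.34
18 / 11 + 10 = 128 / 11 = 11.64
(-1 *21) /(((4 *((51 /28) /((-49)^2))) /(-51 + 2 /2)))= 5882450 /17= 346026.47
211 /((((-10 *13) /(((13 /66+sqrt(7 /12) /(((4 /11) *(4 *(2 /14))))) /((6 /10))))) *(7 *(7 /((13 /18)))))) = -2321 *sqrt(21) /72576 - 2743 /349272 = -0.15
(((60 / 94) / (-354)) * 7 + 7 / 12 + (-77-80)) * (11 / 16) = -57258751 / 532416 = -107.55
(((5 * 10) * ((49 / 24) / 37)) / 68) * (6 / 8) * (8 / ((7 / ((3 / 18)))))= 175 / 30192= 0.01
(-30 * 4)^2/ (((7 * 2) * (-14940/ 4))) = -160/ 581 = -0.28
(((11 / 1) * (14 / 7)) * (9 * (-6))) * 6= -7128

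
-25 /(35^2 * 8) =-1 /392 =-0.00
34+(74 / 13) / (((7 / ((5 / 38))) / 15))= 61561 / 1729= 35.60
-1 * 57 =-57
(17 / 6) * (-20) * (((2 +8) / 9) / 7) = -1700 / 189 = -8.99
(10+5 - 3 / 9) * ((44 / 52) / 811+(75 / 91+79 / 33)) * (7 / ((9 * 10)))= 3136018 / 853983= 3.67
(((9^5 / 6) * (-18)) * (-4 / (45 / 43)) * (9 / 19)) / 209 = 30469284 / 19855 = 1534.59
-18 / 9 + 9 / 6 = -1 / 2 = -0.50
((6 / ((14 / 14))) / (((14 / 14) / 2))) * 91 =1092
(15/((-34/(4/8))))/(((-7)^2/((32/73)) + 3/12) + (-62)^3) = 120/129589487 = 0.00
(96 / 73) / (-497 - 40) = -32 / 13067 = -0.00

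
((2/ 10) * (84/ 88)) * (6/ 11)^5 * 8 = 0.07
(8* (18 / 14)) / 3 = 3.43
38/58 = 19/29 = 0.66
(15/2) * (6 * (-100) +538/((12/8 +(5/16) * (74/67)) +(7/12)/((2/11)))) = -15039360/4063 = -3701.54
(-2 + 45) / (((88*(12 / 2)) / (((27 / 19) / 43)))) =9 / 3344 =0.00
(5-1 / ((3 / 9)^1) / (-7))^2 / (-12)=-361 / 147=-2.46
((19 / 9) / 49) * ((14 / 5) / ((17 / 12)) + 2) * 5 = 6422 / 7497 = 0.86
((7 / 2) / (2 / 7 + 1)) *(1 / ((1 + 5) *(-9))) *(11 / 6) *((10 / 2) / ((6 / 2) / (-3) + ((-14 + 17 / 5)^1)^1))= 13475 / 338256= 0.04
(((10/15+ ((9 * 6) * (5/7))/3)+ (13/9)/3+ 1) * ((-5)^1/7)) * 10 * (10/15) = -283600/3969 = -71.45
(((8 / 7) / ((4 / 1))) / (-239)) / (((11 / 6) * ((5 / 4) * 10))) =-24 / 460075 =-0.00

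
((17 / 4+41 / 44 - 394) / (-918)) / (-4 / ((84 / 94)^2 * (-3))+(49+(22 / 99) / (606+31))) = 57967 / 6934708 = 0.01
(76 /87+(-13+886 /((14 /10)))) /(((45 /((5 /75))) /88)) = 1330648 /16443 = 80.92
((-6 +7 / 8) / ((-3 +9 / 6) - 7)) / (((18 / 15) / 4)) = 205 / 102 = 2.01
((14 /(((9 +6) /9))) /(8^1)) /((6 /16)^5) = 141.59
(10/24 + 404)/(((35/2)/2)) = 4853/105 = 46.22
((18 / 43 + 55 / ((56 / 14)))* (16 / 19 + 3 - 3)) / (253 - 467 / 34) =331432 / 6646295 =0.05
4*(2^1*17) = 136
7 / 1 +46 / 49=389 / 49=7.94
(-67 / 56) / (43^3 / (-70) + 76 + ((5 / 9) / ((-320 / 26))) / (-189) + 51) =4860 / 4097893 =0.00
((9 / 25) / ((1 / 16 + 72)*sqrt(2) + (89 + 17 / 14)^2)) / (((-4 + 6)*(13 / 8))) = 90044099712 / 6614829389180675 - 797285664*sqrt(2) / 6614829389180675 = 0.00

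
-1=-1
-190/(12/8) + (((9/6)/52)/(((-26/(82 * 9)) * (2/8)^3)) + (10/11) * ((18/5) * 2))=-962164/5577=-172.52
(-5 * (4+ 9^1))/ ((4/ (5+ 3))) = -130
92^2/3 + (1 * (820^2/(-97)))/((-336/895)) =43359431/2037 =21285.93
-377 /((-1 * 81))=377 /81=4.65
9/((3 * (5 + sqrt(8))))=15/17 - 6 * sqrt(2)/17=0.38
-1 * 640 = -640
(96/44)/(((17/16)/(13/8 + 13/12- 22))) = -7408/187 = -39.61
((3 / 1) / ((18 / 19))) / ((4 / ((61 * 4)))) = 1159 / 6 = 193.17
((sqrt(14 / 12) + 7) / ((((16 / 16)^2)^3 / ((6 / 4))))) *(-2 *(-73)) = 73 *sqrt(42) / 2 + 1533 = 1769.55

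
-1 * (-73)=73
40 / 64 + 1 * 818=6549 / 8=818.62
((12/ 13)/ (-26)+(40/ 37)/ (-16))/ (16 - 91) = 1289/ 937950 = 0.00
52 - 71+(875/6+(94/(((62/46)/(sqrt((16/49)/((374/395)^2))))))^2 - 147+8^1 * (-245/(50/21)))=45853846159459/49399657230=928.22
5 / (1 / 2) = 10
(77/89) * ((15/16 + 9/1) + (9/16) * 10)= 19173/1424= 13.46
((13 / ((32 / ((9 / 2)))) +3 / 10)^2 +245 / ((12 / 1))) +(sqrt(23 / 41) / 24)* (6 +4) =5* sqrt(943) / 492 +7663283 / 307200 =25.26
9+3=12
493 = 493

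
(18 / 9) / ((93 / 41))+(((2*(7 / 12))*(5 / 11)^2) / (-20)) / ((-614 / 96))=3052564 / 3454671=0.88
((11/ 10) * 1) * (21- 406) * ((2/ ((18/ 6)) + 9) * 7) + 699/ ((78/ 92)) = -2170925/ 78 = -27832.37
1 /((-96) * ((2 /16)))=-0.08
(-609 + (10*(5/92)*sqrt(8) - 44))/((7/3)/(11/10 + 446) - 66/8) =35034756/442349 - 1341300*sqrt(2)/10174027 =79.02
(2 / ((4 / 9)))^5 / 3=19683 / 32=615.09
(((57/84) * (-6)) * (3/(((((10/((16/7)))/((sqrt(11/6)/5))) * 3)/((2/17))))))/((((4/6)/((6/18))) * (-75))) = 38 * sqrt(66)/1561875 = 0.00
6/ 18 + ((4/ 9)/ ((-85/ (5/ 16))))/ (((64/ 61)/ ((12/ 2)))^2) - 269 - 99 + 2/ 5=-383658503/ 1044480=-367.32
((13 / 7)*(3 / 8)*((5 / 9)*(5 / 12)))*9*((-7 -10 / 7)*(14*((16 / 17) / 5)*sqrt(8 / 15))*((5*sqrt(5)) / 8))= -19175*sqrt(6) / 1428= -32.89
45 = 45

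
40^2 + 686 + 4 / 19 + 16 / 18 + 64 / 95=1956046 / 855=2287.77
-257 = -257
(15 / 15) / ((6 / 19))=19 / 6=3.17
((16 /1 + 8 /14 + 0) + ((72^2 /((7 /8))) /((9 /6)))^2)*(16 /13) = 12230603456 /637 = 19200319.40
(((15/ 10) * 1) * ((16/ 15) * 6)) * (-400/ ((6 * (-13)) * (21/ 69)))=14720/ 91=161.76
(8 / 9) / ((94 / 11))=44 / 423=0.10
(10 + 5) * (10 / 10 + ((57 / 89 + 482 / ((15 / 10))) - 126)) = 262960 / 89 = 2954.61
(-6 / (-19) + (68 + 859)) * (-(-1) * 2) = 35238 / 19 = 1854.63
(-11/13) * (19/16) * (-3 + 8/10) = 2299/1040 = 2.21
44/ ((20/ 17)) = 187/ 5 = 37.40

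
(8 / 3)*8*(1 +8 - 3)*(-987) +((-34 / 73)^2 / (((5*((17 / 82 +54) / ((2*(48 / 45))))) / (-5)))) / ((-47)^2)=-126336.00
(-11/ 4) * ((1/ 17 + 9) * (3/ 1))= -2541/ 34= -74.74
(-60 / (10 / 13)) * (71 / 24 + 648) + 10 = -203059 / 4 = -50764.75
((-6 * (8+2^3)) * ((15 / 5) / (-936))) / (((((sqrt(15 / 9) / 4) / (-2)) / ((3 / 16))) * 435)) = -2 * sqrt(15) / 9425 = -0.00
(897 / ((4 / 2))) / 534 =299 / 356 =0.84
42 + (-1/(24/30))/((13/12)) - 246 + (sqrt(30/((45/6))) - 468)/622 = -832466/4043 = -205.90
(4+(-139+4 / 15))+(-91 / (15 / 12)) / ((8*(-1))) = -3769 / 30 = -125.63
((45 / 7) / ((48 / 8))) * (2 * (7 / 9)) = 5 / 3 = 1.67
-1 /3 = -0.33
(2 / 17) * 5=10 / 17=0.59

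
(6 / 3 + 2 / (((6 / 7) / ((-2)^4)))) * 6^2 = 1416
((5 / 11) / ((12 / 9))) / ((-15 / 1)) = -1 / 44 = -0.02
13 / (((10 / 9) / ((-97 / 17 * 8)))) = -45396 / 85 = -534.07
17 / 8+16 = 145 / 8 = 18.12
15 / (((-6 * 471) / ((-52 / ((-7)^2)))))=130 / 23079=0.01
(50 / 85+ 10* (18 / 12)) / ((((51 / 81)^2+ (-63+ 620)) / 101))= 19511685 / 6907814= 2.82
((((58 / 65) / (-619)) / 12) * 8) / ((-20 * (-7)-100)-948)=29 / 27400035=0.00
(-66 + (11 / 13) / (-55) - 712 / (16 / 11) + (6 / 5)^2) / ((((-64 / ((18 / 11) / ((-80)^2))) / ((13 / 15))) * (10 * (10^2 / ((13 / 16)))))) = 14045811 / 9011200000000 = 0.00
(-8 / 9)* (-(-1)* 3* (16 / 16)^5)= -8 / 3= -2.67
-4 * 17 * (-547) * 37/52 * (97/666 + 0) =902003/234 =3854.71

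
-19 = -19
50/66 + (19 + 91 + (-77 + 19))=1741/33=52.76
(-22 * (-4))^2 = 7744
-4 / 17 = -0.24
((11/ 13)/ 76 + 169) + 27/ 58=4855845/ 28652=169.48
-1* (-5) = 5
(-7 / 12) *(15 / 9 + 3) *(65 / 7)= -455 / 18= -25.28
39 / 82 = 0.48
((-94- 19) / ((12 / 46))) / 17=-2599 / 102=-25.48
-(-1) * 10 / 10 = 1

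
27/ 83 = 0.33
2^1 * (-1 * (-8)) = 16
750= 750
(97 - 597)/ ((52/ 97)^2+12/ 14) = -16465750/ 37691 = -436.86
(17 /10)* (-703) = -11951 /10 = -1195.10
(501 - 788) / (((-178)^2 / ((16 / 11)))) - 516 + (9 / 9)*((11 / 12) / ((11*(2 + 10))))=-6474260005 / 12546864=-516.01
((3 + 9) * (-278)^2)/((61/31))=28749648/61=471305.70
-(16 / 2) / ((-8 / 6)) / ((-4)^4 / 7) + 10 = 10.16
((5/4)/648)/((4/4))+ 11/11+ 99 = 259205/2592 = 100.00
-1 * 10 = -10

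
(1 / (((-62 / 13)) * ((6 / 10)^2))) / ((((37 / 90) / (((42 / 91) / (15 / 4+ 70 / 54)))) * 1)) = -16200 / 125023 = -0.13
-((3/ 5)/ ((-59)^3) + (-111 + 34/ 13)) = 1446895094/ 13349635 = 108.38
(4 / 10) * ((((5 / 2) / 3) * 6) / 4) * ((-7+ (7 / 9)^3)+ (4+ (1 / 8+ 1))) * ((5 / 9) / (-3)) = 40955 / 314928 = 0.13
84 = 84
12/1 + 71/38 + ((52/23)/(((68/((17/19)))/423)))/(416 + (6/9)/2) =15172123/1091626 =13.90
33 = 33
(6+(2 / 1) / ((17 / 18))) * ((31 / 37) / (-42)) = -713 / 4403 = -0.16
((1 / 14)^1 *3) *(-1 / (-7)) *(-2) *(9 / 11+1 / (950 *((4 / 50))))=-2085 / 40964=-0.05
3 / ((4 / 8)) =6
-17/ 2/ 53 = -17/ 106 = -0.16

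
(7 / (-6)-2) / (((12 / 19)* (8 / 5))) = -1805 / 576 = -3.13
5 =5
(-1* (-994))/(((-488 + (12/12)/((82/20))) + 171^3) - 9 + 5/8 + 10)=326032/1639909757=0.00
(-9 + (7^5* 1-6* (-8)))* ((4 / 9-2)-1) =-387458 / 9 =-43050.89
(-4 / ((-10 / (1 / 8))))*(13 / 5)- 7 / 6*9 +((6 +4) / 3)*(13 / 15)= -6733 / 900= -7.48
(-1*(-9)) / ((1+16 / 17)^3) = 4913 / 3993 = 1.23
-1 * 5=-5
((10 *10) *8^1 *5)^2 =16000000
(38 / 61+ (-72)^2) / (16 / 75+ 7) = 23719650 / 33001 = 718.76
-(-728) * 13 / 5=9464 / 5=1892.80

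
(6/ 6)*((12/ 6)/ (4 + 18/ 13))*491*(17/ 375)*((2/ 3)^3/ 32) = 108511/ 1417500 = 0.08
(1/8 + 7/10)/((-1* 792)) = -1/960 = -0.00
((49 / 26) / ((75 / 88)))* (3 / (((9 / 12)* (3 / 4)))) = 34496 / 2925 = 11.79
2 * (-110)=-220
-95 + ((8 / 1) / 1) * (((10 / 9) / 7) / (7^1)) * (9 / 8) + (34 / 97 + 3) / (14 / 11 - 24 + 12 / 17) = -1858404645 / 19572854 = -94.95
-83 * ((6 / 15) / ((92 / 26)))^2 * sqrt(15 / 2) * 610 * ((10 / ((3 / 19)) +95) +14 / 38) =-7740182762 * sqrt(30) / 150765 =-281197.41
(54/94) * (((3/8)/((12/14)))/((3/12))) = 189/188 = 1.01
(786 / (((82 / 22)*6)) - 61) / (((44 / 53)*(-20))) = 2809 / 1804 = 1.56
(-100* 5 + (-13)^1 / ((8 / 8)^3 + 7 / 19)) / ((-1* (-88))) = -1019 / 176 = -5.79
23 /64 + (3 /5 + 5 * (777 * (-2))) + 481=-2332173 /320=-7288.04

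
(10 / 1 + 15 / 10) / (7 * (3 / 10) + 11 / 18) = 1035 / 244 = 4.24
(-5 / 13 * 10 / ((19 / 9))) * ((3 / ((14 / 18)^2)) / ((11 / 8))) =-874800 / 133133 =-6.57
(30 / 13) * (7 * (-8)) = -1680 / 13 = -129.23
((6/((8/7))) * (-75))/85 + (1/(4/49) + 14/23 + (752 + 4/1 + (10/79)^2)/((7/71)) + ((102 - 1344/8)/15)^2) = 7695.75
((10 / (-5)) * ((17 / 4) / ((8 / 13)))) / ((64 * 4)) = -0.05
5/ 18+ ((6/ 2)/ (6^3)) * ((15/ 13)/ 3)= 265/ 936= 0.28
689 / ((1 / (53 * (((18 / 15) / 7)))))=6260.06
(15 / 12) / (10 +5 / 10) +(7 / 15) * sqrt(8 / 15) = 5 / 42 +14 * sqrt(30) / 225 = 0.46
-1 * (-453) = 453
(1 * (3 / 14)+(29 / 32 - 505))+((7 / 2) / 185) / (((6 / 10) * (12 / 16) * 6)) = -112754563 / 223776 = -503.87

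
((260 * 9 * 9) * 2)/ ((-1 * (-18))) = 2340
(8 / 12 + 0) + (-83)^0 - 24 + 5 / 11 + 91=2281 / 33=69.12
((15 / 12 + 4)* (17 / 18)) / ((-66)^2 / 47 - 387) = -5593 / 331992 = -0.02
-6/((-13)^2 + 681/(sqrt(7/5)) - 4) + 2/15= 48449/354705 - 227* sqrt(35)/118235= 0.13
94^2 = 8836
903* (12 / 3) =3612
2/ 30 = 1/ 15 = 0.07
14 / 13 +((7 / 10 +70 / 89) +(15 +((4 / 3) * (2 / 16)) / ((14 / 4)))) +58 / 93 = 137345149 / 7532070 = 18.23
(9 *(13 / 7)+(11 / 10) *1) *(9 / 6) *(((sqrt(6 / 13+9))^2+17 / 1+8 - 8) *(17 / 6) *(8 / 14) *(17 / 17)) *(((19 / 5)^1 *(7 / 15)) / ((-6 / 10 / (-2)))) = 138556664 / 20475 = 6767.11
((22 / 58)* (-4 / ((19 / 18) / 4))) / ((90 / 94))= -16544 / 2755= -6.01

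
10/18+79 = 716/9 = 79.56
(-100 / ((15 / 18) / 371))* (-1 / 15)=2968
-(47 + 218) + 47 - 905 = -1123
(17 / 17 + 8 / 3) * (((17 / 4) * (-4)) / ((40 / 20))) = -187 / 6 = -31.17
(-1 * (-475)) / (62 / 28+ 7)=6650 / 129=51.55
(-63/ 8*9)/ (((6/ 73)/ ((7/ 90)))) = -10731/ 160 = -67.07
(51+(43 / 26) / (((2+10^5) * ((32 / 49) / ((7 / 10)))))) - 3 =48.00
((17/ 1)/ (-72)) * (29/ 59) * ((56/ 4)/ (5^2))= -3451/ 53100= -0.06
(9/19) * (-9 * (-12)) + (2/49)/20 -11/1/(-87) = 41540423/809970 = 51.29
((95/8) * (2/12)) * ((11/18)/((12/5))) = 5225/10368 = 0.50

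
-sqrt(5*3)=-sqrt(15)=-3.87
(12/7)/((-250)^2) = 0.00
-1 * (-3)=3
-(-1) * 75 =75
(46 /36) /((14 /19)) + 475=120137 /252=476.73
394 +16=410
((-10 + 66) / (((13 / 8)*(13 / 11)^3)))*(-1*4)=-2385152 / 28561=-83.51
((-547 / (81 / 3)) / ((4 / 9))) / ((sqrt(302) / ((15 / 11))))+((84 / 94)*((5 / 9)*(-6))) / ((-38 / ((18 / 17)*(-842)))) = -1060920 / 15181 - 2735*sqrt(302) / 13288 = -73.46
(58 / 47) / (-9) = -58 / 423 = -0.14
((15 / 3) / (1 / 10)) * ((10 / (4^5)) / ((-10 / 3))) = -75 / 512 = -0.15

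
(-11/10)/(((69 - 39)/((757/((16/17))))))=-141559/4800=-29.49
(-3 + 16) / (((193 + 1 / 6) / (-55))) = -4290 / 1159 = -3.70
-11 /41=-0.27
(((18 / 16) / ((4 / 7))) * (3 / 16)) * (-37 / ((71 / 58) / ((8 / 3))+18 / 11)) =-743589 / 114080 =-6.52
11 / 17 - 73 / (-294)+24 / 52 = 88163 / 64974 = 1.36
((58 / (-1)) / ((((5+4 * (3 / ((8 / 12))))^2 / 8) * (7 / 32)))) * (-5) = 74240 / 3703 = 20.05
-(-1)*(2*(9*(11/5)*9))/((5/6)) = 10692/25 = 427.68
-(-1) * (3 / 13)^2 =9 / 169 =0.05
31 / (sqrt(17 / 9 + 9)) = 93*sqrt(2) / 14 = 9.39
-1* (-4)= 4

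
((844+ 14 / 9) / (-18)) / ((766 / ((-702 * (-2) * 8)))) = -791440 / 1149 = -688.81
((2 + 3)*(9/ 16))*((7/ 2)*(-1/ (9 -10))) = 9.84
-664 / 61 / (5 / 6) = -3984 / 305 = -13.06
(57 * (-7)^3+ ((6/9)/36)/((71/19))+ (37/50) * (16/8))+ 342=-1841040317/95850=-19207.52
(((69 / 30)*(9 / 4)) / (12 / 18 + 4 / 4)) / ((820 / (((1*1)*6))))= 1863 / 82000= 0.02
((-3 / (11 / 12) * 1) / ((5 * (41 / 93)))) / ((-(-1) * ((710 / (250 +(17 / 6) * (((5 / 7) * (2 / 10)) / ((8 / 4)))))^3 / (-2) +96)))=-2590099070123727 / 147542628706630520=-0.02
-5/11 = -0.45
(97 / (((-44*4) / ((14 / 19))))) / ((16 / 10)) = -3395 / 13376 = -0.25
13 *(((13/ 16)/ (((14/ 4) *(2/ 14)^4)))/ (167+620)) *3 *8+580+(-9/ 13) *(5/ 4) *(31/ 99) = 360444507/ 450164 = 800.70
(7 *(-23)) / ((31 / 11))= -1771 / 31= -57.13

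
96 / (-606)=-16 / 101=-0.16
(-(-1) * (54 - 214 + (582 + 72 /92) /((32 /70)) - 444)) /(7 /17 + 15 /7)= 7344323 /27968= 262.60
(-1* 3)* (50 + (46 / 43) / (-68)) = -219231 / 1462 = -149.95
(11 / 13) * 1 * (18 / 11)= 18 / 13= 1.38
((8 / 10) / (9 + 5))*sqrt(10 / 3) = 2*sqrt(30) / 105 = 0.10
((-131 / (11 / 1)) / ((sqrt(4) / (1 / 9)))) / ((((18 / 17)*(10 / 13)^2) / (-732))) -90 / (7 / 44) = 43095001 / 207900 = 207.29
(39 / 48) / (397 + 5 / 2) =13 / 6392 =0.00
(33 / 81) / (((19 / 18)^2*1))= 132 / 361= 0.37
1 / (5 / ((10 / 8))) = 1 / 4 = 0.25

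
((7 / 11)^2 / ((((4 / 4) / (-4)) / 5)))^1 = -8.10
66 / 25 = 2.64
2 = 2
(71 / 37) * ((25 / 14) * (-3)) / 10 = -1065 / 1036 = -1.03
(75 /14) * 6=225 /7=32.14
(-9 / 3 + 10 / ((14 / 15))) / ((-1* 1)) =-54 / 7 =-7.71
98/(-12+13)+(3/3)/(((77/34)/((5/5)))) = 7580/77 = 98.44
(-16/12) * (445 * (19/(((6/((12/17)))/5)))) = -338200/51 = -6631.37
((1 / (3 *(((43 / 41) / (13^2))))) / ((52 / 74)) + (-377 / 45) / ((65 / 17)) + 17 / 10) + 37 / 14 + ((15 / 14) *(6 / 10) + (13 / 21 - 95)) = -1025923 / 67725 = -15.15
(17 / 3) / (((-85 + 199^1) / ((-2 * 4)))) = -68 / 171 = -0.40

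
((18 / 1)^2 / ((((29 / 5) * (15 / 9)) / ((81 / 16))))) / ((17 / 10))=98415 / 986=99.81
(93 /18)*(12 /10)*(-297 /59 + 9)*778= 5643612 /295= 19130.89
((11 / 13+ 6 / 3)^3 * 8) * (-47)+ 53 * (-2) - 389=-20133043 / 2197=-9163.88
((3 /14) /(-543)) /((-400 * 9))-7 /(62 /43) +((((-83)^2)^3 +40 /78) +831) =1201939790433675560803 /3676327200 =326940374195.66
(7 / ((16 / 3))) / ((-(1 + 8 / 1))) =-7 / 48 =-0.15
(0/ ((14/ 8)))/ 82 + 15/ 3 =5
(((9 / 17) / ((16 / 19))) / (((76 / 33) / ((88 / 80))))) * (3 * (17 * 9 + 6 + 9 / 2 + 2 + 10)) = 3440151 / 21760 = 158.10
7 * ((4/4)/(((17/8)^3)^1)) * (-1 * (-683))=2447872/4913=498.24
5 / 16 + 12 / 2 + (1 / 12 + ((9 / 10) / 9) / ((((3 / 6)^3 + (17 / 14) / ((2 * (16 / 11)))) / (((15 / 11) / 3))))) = 277121 / 42768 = 6.48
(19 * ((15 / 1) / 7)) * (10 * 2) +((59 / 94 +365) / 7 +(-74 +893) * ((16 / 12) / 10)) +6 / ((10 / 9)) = 981.12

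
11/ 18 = 0.61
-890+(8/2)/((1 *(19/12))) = -16862/19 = -887.47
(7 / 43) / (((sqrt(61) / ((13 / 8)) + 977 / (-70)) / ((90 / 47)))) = -2427161100 / 95785834607 - 107016000*sqrt(61) / 95785834607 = -0.03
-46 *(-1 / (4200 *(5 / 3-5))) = -23 / 7000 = -0.00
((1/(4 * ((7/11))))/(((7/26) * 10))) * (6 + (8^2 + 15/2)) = 4433/392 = 11.31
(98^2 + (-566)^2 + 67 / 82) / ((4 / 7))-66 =189375861 / 328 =577365.43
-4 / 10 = -2 / 5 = -0.40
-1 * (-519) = 519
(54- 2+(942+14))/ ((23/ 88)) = 88704/ 23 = 3856.70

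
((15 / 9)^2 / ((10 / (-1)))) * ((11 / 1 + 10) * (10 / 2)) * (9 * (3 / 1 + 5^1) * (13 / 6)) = -4550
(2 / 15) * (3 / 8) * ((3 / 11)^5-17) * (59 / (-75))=40379954 / 60394125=0.67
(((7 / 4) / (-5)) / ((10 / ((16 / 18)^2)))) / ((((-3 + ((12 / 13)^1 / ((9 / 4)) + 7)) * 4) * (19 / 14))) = -637 / 551475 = -0.00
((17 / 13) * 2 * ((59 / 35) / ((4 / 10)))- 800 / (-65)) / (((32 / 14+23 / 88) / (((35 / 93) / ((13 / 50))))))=326942000 / 24659973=13.26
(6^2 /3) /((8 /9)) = 27 /2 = 13.50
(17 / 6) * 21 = 119 / 2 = 59.50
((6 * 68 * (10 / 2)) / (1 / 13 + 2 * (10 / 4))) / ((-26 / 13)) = -2210 / 11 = -200.91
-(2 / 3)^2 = -4 / 9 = -0.44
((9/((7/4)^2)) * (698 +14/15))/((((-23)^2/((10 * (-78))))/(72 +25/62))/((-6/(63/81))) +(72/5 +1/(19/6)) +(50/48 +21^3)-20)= 361567856153088/1629470830368143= 0.22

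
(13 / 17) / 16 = 13 / 272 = 0.05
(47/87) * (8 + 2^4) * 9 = 3384/29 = 116.69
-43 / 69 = -0.62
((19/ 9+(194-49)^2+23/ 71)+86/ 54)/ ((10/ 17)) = 342657491/ 9585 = 35749.35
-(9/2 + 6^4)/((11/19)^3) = -17840259/2662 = -6701.83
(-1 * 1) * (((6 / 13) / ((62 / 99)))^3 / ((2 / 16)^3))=-13413413376 / 65450827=-204.94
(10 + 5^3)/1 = 135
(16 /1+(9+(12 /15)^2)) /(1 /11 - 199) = -7051 /54700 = -0.13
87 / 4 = 21.75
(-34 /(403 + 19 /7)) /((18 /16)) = -238 /3195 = -0.07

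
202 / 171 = 1.18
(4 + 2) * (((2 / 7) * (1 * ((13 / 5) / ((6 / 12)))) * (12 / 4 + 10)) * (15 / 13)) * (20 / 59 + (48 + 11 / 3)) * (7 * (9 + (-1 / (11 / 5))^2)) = 3199363440 / 7139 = 448152.88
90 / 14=45 / 7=6.43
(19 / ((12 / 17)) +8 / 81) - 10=5513 / 324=17.02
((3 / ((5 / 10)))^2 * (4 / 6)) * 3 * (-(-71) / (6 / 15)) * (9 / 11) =115020 / 11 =10456.36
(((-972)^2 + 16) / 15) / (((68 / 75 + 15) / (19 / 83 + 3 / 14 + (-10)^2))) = 275680830000 / 693133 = 397731.50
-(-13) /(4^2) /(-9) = -13 /144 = -0.09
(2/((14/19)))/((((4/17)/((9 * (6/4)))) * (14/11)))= 95931/784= 122.36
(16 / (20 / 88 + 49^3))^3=43614208 / 17339448478489661187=0.00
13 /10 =1.30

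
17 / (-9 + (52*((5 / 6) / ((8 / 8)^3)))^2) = 153 / 16819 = 0.01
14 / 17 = 0.82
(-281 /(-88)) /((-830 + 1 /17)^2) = 81209 /17517621528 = 0.00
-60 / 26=-30 / 13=-2.31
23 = 23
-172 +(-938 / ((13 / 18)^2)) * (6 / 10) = -1057076 / 845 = -1250.98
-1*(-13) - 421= -408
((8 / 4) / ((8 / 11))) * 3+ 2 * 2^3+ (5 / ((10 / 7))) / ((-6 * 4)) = 1157 / 48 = 24.10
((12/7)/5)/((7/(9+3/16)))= 9/20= 0.45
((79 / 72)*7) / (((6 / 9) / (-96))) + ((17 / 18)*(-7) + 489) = -11225 / 18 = -623.61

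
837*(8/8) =837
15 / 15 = 1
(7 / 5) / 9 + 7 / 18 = 49 / 90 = 0.54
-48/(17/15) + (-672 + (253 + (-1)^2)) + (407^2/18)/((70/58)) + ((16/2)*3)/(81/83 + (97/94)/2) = 1790315070143/249318090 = 7180.85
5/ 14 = 0.36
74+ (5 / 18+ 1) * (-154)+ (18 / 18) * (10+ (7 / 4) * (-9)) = -128.53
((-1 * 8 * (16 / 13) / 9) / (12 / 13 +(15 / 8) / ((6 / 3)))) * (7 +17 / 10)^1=-29696 / 5805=-5.12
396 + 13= 409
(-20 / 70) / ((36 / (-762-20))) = 391 / 63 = 6.21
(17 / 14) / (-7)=-0.17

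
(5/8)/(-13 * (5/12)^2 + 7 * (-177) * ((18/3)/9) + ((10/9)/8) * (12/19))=-1710/2265871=-0.00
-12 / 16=-3 / 4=-0.75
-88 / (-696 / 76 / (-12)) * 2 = -230.62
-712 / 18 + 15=-221 / 9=-24.56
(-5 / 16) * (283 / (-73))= 1415 / 1168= 1.21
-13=-13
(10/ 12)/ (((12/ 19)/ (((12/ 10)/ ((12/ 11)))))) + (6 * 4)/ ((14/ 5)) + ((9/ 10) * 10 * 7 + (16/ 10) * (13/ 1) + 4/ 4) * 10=864887/ 1008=858.02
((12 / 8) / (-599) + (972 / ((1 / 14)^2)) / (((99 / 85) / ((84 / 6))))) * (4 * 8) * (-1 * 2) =-965680772064 / 6589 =-146559534.39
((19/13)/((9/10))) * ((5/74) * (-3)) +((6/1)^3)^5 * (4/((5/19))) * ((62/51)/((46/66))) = 35166816377942955151/2821065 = 12465794435060.15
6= 6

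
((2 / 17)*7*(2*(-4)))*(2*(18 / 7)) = -576 / 17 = -33.88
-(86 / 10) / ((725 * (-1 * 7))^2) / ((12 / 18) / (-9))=1161 / 257556250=0.00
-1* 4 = -4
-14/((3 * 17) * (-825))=14/42075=0.00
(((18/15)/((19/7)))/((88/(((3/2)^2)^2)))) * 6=5103/33440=0.15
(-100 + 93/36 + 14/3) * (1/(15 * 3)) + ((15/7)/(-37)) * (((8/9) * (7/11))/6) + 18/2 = 6.93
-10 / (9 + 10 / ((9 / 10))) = -90 / 181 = -0.50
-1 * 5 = -5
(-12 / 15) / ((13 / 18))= -72 / 65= -1.11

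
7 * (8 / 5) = 11.20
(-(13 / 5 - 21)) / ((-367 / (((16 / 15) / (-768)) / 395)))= 23 / 130468500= 0.00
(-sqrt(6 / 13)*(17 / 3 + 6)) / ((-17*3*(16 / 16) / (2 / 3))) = 70*sqrt(78) / 5967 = 0.10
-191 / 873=-0.22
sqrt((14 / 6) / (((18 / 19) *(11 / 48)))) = 2 *sqrt(2926) / 33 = 3.28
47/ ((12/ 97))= 4559/ 12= 379.92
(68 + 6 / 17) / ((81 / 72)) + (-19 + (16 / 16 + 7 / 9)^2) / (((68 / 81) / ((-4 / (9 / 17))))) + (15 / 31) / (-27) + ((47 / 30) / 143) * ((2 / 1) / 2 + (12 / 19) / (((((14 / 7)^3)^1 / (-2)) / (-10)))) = 203.32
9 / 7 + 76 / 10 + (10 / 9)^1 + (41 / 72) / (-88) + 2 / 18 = 2240101 / 221760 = 10.10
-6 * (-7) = 42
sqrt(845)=13 * sqrt(5)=29.07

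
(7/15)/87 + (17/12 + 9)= 54403/5220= 10.42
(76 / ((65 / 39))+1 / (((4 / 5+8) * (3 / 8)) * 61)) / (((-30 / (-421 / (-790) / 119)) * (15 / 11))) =-96622447 / 19354308750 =-0.00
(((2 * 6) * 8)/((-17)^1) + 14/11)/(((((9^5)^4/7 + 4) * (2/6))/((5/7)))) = -12270/2273483440843645691023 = -0.00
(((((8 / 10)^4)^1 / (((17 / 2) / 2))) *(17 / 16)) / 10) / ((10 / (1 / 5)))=16 / 78125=0.00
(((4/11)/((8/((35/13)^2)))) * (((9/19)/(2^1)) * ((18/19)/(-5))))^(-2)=1801495471204/393824025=4574.37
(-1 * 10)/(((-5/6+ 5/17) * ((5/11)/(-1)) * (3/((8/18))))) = -272/45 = -6.04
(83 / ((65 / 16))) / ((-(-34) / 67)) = 40.26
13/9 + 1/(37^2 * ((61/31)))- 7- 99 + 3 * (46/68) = -102.53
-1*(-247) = 247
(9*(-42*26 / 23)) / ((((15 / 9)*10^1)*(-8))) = 7371 / 2300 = 3.20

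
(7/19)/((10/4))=14/95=0.15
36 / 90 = 2 / 5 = 0.40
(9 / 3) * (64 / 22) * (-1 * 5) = -480 / 11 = -43.64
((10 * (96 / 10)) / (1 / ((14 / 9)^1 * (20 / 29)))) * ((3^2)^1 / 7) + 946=1078.41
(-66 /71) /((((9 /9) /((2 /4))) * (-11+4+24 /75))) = 0.07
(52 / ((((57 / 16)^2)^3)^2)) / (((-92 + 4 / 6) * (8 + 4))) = -1829587348619264 / 161145742264771234516137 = -0.00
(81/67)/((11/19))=1539/737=2.09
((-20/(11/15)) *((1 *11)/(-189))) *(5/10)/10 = 0.08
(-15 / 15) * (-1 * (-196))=-196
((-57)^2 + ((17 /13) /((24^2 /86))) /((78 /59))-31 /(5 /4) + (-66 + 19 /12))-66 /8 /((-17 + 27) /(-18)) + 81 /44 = 51022139023 /16061760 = 3176.62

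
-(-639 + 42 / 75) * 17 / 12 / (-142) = -271337 / 42600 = -6.37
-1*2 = -2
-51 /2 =-25.50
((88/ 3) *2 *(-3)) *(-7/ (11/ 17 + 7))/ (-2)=-80.55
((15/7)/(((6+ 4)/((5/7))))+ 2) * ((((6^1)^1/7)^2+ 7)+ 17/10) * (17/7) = 16582701/336140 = 49.33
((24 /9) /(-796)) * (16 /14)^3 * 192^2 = -12582912 /68257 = -184.35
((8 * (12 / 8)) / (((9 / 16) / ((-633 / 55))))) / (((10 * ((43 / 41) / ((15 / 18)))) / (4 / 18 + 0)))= -276832 / 63855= -4.34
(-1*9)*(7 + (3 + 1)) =-99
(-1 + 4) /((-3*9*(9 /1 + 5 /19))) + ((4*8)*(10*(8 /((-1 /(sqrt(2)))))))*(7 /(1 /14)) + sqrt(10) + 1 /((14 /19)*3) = -250880*sqrt(2) + 4883 /11088 + sqrt(10) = -354794.30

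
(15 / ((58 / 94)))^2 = 497025 / 841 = 590.99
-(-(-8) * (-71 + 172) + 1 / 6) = -808.17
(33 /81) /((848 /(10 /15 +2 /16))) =209 /549504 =0.00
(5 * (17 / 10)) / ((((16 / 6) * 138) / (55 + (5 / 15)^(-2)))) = 34 / 23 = 1.48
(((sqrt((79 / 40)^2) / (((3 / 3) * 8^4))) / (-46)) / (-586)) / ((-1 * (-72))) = 79 / 317985914880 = 0.00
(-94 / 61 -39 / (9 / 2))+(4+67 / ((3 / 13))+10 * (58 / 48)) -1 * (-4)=73251 / 244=300.21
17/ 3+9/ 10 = 197/ 30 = 6.57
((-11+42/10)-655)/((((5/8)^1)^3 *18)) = -282368/1875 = -150.60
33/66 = 1/2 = 0.50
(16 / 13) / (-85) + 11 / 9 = 12011 / 9945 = 1.21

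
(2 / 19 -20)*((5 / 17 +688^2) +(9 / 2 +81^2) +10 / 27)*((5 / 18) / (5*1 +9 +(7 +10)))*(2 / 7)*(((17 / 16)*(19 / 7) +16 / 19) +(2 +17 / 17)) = -164408.76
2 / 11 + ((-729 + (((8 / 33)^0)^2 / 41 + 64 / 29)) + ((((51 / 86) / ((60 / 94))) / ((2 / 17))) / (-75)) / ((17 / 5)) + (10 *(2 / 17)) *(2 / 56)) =-29175759079399 / 40155145800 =-726.58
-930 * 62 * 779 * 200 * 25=-224585700000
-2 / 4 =-1 / 2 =-0.50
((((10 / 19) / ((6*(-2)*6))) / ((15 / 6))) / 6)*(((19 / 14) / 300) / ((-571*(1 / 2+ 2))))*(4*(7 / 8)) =1 / 185004000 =0.00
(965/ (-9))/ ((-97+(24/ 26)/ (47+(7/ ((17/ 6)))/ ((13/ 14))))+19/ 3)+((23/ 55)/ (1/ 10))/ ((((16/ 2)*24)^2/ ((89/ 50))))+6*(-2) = -81820979363491/ 7564139827200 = -10.82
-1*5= -5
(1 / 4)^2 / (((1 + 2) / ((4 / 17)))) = 1 / 204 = 0.00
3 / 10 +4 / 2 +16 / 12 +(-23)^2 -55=14329 / 30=477.63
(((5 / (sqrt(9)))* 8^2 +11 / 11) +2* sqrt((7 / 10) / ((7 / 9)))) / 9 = sqrt(10) / 15 +323 / 27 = 12.17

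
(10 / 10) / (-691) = -1 / 691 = -0.00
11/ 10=1.10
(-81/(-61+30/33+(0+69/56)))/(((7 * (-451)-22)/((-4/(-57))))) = -6048/199087187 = -0.00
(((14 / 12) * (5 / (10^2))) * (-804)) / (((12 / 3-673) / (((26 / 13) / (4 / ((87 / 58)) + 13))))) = 469 / 52405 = 0.01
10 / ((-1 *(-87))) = 0.11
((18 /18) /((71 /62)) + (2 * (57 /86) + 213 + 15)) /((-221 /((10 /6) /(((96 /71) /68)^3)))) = -5119345533265 /23182848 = -220824.70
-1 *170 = -170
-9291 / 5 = -1858.20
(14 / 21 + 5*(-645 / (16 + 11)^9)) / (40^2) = 1694577217811 / 4066985325326400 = 0.00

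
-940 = -940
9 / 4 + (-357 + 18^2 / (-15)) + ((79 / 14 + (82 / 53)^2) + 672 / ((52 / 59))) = 2015035017 / 5112380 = 394.15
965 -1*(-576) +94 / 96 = 74015 / 48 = 1541.98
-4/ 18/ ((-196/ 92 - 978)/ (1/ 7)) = 46/ 1420209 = 0.00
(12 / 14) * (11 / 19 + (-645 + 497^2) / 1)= 28085562 / 133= 211169.64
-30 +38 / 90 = -1331 / 45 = -29.58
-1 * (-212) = 212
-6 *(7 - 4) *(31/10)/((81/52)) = -1612/45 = -35.82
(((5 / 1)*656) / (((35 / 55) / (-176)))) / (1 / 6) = -38100480 / 7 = -5442925.71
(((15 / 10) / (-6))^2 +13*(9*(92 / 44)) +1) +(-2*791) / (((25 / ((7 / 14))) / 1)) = 941859 / 4400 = 214.06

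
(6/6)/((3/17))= 17/3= 5.67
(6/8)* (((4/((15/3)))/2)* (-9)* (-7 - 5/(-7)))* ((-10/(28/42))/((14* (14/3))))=-2673/686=-3.90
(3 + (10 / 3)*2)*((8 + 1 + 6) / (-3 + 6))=145 / 3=48.33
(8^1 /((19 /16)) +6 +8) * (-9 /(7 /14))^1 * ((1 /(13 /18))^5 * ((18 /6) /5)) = -40202448768 /35272835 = -1139.76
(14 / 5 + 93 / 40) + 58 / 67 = 3211 / 536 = 5.99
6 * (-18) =-108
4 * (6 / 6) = 4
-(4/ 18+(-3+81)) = -704/ 9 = -78.22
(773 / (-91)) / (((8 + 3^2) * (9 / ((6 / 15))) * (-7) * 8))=773 / 1949220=0.00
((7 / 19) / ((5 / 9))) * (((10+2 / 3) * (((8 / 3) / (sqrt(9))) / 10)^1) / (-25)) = -0.03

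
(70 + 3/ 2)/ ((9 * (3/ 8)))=572/ 27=21.19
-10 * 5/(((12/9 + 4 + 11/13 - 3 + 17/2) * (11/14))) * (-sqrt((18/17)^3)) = 5.94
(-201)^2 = 40401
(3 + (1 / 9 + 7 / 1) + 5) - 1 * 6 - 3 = 6.11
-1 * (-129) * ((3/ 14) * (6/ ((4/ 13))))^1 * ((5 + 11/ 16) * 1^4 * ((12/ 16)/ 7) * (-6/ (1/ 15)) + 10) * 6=-9282195/ 64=-145034.30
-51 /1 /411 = -17 /137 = -0.12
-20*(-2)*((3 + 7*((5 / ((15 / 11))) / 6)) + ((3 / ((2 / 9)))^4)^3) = 6754258588366301885 / 4608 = 1465767922822548.15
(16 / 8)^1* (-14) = -28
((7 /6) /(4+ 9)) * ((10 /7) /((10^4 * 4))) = 1 /312000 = 0.00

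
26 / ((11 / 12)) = 312 / 11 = 28.36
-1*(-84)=84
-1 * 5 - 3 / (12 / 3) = -23 / 4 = -5.75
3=3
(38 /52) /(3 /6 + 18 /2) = 1 /13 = 0.08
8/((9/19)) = 152/9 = 16.89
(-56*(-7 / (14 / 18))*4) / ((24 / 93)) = 7812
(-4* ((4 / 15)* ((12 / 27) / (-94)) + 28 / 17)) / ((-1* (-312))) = -88762 / 4206735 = -0.02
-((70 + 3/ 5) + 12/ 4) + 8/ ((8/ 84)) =52/ 5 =10.40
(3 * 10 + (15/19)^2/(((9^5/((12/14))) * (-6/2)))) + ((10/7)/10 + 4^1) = 80868067/2368521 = 34.14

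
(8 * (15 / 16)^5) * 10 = 3796875 / 65536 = 57.94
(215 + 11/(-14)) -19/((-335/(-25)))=199603/938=212.80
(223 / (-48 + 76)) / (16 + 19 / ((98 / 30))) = 0.37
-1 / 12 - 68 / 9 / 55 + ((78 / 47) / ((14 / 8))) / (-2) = -452653 / 651420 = -0.69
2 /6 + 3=10 /3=3.33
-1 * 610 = -610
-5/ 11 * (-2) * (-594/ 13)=-540/ 13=-41.54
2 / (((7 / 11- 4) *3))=-22 / 111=-0.20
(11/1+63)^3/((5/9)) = 3647016/5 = 729403.20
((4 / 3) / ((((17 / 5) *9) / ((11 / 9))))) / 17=220 / 70227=0.00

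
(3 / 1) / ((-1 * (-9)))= 1 / 3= 0.33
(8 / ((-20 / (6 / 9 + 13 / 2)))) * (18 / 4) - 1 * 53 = -659 / 10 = -65.90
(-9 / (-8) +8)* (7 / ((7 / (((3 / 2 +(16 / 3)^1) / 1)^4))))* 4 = 206280553 / 2592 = 79583.55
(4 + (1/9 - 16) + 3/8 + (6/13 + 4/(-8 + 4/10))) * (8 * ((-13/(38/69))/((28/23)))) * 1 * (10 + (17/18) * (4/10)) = 10173971869/545832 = 18639.38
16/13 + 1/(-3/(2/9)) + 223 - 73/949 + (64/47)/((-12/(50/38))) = 70189436/313443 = 223.93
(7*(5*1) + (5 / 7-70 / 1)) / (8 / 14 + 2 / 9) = -216 / 5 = -43.20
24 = 24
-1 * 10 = -10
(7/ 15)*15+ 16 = 23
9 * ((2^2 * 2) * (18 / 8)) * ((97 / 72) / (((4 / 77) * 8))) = 67221 / 128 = 525.16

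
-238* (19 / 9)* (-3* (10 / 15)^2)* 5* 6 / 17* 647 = 6884080 / 9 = 764897.78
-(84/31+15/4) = -801/124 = -6.46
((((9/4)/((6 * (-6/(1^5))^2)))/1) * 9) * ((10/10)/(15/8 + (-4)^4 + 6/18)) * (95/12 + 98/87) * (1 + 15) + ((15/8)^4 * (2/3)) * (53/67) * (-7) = -1123820244369/24659499008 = -45.57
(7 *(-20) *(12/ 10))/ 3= -56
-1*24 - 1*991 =-1015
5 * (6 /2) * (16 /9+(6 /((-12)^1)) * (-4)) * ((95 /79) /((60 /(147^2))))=3877615 /158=24541.87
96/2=48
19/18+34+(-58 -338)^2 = 2823319/18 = 156851.06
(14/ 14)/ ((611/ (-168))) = -168/ 611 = -0.27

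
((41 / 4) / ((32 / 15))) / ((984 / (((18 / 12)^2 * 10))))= 225 / 2048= 0.11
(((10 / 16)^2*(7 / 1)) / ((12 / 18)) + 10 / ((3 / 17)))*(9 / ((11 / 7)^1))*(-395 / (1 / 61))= -11807393325 / 1408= -8385932.76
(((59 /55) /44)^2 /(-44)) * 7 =-24367 /257681600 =-0.00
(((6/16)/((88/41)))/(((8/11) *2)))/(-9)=-0.01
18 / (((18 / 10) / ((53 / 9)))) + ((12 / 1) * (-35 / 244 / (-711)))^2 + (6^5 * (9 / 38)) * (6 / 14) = 7859155204813 / 9265881639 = 848.18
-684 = -684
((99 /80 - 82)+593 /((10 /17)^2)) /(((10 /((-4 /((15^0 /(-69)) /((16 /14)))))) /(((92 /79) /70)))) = 2073266322 /2419375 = 856.94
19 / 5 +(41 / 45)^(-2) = 5.00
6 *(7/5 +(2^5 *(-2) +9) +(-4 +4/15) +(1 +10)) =-278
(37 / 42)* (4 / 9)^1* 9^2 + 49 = 565 / 7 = 80.71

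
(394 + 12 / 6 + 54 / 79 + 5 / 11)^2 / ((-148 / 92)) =-2739368603687 / 27940957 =-98041.33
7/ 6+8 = 55/ 6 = 9.17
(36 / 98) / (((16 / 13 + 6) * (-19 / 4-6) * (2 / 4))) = -936 / 99029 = -0.01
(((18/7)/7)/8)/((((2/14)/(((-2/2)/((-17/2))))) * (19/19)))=9/238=0.04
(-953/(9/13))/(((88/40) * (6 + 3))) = -69.52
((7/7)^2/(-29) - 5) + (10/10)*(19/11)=-1055/319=-3.31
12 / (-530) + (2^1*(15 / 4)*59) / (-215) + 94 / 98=-1252499 / 1116710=-1.12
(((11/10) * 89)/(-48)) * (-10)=979/48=20.40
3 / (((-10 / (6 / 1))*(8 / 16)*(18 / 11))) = -11 / 5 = -2.20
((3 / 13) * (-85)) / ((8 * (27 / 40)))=-3.63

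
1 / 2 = 0.50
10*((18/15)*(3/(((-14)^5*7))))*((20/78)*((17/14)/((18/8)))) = -85/64236354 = -0.00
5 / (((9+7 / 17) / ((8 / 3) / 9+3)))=1513 / 864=1.75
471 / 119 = 3.96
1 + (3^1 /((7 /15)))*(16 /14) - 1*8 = 0.35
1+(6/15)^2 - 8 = -171/25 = -6.84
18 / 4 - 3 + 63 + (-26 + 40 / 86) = 3351 / 86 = 38.97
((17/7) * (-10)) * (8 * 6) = -8160/7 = -1165.71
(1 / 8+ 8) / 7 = 1.16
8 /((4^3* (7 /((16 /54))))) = 1 /189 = 0.01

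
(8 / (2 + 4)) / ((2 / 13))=26 / 3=8.67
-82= -82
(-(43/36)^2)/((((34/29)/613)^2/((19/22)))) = -11102159361499/32959872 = -336838.67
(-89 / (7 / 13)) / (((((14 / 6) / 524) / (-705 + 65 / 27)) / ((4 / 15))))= 6954439.28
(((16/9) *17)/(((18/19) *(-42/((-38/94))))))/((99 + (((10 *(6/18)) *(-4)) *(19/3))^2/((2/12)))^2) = 0.00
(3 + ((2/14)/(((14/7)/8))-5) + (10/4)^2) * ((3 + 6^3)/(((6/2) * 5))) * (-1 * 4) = -281.57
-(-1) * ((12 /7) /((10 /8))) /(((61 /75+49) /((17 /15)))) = 102 /3269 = 0.03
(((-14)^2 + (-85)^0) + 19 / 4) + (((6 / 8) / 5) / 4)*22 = 8103 / 40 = 202.58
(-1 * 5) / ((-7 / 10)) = 50 / 7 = 7.14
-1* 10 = -10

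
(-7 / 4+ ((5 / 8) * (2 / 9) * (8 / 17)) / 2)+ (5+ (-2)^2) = 4457 / 612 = 7.28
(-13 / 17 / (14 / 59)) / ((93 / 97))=-74399 / 22134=-3.36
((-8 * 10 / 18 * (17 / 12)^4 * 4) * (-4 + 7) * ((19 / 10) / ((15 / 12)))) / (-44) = 1586899 / 213840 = 7.42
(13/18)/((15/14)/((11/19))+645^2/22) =1001/26212140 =0.00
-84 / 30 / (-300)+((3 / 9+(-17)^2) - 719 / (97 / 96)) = -422.24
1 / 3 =0.33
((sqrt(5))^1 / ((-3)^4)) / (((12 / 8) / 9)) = 2 *sqrt(5) / 27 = 0.17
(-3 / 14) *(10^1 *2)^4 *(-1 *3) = 102857.14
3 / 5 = 0.60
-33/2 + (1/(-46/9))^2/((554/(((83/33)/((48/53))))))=-16.50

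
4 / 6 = 2 / 3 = 0.67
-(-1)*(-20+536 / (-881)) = -18156 / 881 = -20.61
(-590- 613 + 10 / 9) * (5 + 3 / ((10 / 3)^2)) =-5700559 / 900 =-6333.95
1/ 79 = 0.01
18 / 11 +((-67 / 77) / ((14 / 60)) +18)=8574 / 539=15.91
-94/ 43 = -2.19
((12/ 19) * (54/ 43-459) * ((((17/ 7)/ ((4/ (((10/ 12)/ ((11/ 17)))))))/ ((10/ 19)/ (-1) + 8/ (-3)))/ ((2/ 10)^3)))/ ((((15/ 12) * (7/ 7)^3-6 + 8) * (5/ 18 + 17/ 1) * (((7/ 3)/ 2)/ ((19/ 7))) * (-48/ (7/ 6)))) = -8.91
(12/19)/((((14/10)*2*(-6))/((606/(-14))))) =1515/931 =1.63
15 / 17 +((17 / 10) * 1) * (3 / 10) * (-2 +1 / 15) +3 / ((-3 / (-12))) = 101119 / 8500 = 11.90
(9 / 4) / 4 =9 / 16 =0.56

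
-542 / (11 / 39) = -1921.64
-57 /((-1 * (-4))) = -57 /4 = -14.25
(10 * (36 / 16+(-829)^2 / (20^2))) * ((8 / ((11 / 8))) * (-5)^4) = 688141000 / 11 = 62558272.73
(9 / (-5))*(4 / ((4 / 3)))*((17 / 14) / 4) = -459 / 280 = -1.64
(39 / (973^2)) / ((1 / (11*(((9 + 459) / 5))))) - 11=-51869323 / 4733645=-10.96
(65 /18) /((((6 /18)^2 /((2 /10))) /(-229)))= -2977 /2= -1488.50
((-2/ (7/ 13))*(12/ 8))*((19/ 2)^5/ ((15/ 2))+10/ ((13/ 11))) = -4602241/ 80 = -57528.01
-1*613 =-613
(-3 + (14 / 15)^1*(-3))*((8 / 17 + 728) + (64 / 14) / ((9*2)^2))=-203634056 / 48195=-4225.21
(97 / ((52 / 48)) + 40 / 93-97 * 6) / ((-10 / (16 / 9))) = 4758928 / 54405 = 87.47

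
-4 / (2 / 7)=-14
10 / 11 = 0.91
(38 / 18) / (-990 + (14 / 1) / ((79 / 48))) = -1501 / 697842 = -0.00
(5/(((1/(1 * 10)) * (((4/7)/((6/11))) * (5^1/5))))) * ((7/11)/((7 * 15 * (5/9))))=63/121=0.52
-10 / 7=-1.43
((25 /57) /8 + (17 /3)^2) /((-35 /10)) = -44003 /4788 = -9.19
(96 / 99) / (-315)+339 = 3523873 / 10395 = 339.00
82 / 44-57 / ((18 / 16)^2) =-43.17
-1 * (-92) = 92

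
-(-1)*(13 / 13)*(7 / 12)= 7 / 12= 0.58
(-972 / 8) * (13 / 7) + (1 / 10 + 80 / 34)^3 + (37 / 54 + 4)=-191467079243 / 928557000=-206.20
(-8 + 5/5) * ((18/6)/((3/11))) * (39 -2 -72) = 2695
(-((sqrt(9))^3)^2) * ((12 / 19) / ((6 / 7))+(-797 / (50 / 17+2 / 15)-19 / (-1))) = 2600681985 / 14896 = 174589.28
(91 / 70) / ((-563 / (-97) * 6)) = 0.04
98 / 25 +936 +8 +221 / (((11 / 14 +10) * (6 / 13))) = 11237969 / 11325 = 992.32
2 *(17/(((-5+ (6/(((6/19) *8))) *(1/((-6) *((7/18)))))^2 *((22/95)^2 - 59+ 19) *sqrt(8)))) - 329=-329 - 60142600 *sqrt(2)/10235860401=-329.01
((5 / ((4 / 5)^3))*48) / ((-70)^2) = 75 / 784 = 0.10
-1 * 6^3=-216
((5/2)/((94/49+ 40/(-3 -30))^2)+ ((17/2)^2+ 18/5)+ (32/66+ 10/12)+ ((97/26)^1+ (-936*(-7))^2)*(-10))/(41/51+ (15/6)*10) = -16636502.09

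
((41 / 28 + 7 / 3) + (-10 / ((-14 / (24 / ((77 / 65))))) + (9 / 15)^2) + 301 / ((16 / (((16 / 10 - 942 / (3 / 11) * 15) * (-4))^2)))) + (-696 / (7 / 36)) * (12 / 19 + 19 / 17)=42196788086156642797 / 52229100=807917197235.96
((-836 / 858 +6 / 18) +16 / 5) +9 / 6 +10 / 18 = 5399 / 1170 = 4.61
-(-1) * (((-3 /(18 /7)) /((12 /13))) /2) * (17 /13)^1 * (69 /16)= -2737 /768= -3.56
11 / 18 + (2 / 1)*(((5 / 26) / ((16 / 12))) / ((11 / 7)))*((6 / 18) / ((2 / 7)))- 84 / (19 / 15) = -12811517 / 195624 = -65.49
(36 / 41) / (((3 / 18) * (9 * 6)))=4 / 41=0.10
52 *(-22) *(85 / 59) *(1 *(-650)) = 63206000 / 59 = 1071288.14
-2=-2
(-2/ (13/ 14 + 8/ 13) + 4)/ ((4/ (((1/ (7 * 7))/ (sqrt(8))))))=95 * sqrt(2)/ 27538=0.00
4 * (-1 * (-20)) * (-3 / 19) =-240 / 19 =-12.63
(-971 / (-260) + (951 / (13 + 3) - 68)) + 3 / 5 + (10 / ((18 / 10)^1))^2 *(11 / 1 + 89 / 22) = 426382273 / 926640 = 460.14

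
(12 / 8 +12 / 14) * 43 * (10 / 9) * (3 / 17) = 2365 / 119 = 19.87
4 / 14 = 2 / 7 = 0.29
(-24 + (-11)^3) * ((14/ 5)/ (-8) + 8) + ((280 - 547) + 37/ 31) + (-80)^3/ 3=-67442939/ 372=-181298.22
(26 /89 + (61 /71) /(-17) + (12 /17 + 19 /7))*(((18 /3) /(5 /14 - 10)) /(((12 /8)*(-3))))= 22028032 /43506315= 0.51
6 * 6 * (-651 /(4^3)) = -5859 /16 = -366.19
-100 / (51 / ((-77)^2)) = -592900 / 51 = -11625.49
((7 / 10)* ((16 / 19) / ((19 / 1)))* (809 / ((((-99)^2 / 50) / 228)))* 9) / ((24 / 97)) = 21972440 / 20691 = 1061.93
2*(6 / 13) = 0.92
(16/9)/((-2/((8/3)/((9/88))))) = -5632/243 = -23.18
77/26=2.96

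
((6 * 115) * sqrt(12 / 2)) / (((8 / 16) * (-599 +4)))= -276 * sqrt(6) / 119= -5.68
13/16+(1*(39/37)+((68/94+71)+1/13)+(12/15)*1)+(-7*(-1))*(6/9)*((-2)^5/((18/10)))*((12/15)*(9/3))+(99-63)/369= -83117295473/667358640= -124.55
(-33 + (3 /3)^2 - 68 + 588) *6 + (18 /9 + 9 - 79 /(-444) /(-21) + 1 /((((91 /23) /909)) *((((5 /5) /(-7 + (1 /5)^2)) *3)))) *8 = -945587534 /757575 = -1248.18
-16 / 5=-3.20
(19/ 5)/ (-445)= -19/ 2225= -0.01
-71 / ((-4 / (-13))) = -923 / 4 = -230.75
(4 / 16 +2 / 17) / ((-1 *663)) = -25 / 45084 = -0.00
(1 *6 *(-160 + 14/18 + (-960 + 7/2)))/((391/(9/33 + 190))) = -1827553/561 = -3257.67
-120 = -120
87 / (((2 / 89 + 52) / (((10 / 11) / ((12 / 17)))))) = 43877 / 20372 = 2.15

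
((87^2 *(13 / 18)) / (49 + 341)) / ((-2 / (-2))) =841 / 60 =14.02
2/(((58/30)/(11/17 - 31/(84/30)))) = -37215/3451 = -10.78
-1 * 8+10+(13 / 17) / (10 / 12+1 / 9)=812 / 289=2.81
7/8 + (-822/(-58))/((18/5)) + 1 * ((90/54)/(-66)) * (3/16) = 147211/30624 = 4.81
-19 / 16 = -1.19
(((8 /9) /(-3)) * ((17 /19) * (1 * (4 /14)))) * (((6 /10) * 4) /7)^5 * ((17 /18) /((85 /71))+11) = -147759104 /34927046875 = -0.00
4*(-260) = -1040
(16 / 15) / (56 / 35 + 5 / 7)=112 / 243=0.46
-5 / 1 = -5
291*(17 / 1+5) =6402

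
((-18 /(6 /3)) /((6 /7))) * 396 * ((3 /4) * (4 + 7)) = -34303.50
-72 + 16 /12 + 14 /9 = -622 /9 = -69.11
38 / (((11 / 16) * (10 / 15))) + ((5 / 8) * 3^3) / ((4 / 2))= 16077 / 176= 91.35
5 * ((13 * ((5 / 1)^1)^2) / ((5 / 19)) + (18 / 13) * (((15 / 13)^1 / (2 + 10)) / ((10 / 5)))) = 4174525 / 676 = 6175.33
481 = 481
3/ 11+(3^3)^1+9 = 399/ 11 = 36.27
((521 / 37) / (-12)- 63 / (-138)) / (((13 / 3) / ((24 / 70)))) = -21963 / 387205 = -0.06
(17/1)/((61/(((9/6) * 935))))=47685/122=390.86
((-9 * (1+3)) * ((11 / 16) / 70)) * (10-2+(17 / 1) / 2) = -3267 / 560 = -5.83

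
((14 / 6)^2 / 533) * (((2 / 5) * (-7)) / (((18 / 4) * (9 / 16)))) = -21952 / 1942785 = -0.01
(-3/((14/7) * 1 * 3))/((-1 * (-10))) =-1/20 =-0.05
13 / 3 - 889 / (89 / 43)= -113524 / 267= -425.18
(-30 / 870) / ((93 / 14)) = -14 / 2697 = -0.01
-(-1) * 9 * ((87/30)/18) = 29/20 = 1.45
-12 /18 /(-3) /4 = 1 /18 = 0.06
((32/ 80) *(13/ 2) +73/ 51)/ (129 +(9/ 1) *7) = 257/ 12240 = 0.02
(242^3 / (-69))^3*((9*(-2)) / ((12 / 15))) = 7116694161270056295680 / 36501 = 194972580512042308.31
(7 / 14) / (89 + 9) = 1 / 196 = 0.01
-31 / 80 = -0.39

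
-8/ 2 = -4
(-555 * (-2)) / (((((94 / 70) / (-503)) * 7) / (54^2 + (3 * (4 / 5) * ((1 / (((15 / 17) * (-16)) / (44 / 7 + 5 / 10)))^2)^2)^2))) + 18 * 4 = -391824143693542038482801155475 / 2262238034917041635328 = -173201996.27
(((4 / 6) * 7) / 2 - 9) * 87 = -580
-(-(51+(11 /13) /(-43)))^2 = -812136004 /312481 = -2598.99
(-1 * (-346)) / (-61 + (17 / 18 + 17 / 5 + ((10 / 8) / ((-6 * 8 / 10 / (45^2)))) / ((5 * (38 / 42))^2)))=-179864640 / 42847199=-4.20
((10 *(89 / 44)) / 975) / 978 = 89 / 4195620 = 0.00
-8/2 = -4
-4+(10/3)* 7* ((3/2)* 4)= 136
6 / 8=3 / 4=0.75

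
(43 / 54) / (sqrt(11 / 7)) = 0.64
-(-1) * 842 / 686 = 421 / 343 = 1.23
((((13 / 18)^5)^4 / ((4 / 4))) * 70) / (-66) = -665173732120827980358035 / 420691795141070579756433408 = -0.00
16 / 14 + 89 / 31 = 871 / 217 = 4.01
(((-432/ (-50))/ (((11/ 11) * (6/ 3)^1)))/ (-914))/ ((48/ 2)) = -9/ 45700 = -0.00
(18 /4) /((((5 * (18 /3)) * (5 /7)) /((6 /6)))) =21 /100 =0.21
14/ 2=7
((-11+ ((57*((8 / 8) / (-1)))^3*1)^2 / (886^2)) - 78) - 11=34217947649 / 784996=43589.96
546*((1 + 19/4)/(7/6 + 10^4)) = 819/2609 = 0.31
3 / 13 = 0.23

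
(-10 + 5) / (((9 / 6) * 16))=-5 / 24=-0.21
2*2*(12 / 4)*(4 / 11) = 4.36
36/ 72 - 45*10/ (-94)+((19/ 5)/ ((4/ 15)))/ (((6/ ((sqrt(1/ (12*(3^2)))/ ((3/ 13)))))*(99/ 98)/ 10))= 497/ 94+60515*sqrt(3)/ 10692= 15.09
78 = 78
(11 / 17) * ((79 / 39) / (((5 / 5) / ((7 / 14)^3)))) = 869 / 5304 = 0.16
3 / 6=1 / 2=0.50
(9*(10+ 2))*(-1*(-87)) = 9396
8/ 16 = 0.50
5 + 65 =70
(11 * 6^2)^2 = 156816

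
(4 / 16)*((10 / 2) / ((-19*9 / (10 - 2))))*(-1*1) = 10 / 171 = 0.06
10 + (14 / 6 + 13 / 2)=113 / 6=18.83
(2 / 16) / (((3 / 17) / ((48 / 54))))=17 / 27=0.63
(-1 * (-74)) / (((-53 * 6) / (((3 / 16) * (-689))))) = 481 / 16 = 30.06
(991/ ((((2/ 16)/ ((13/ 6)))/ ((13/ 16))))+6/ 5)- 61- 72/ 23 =19173241/ 1380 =13893.65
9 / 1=9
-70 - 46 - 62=-178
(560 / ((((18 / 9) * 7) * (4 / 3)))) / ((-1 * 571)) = -30 / 571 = -0.05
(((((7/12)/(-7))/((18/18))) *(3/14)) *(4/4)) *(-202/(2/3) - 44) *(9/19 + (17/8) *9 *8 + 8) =266149/266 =1000.56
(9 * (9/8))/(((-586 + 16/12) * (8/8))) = -243/14032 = -0.02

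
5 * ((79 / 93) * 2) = 790 / 93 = 8.49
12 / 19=0.63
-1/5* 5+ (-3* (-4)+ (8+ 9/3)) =22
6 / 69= 2 / 23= 0.09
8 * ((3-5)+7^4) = 19192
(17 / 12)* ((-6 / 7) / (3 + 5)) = -17 / 112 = -0.15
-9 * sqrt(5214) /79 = -8.23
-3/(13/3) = -9/13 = -0.69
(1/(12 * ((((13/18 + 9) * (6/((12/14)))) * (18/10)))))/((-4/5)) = -1/1176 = -0.00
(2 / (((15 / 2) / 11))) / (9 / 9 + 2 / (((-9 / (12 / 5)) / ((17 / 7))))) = -308 / 31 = -9.94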